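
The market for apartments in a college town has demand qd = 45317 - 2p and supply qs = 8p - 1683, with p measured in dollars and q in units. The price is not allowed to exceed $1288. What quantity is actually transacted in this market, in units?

Without the control the market clears where 45317 - 2p = 8p - 1683, i.e. p* = 4700 and q* = 35917.
Because the ceiling (1288) lies below the market-clearing price, it is binding.
At p = 1288: qd = 45317 - 2·1288 = 42741 and qs = 8·1288 - 1683 = 8621.
The quantity actually transacted is the short side, supply: 8621.

8621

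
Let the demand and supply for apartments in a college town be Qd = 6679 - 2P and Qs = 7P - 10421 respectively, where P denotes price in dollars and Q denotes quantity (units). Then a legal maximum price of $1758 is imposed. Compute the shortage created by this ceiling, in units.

Setting quantity demanded equal to quantity supplied, 6679 - 2P = 7P - 10421, gives P* = 1900 and Q* = 2879.
Since 1758 < 1900, the ceiling is binding.
At P = 1758: Qd = 6679 - 2·1758 = 3163 and Qs = 7·1758 - 10421 = 1885.
Shortage = Qd - Qs = 3163 - 1885 = 1278.

1278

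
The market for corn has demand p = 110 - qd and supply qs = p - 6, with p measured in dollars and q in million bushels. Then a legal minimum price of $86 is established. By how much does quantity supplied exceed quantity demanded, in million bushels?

Rearranging demand gives qd = 110 - p. Equilibrium: 110 - p = p - 6, so 116 = 2p and p* = 58, q* = 52.
Because the floor (86) lies above the market-clearing price, it is binding.
At p = 86: qd = 110 - 86 = 24 and qs = 86 - 6 = 80.
Surplus = qs - qd = 80 - 24 = 56.

56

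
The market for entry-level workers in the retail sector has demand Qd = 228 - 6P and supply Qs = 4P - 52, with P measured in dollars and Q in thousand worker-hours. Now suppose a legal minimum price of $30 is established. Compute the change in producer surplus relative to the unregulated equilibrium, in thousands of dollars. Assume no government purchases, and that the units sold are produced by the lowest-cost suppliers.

78

In a free market, 228 - 6P = 4P - 52 gives the equilibrium P* = 28, Q* = 60.
The floor of 30 is above the equilibrium price 28, so it binds.
At P = 30: Qd = 228 - 6·30 = 48 and Qs = 4·30 - 52 = 68.
Producer surplus without the control is ½ · (28 - 13) · 60 = 450.
With the floor, 48 units are sold at 30. The supply price at Q = 48 is 25, so PS = ½ · [(30 - 13) + (30 - 25)] · 48 = 528.
Change in producer surplus = 528 - 450 = 78.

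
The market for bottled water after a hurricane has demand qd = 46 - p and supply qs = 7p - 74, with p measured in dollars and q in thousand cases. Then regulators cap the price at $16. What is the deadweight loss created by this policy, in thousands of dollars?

0

Setting quantity demanded equal to quantity supplied, 46 - p = 7p - 74, gives p* = 15 and q* = 31.
Since 16 is above p* = 15, the ceiling does not bind and the free-market outcome prevails.
Since the control does not bind, no trades are prevented and deadweight loss is zero.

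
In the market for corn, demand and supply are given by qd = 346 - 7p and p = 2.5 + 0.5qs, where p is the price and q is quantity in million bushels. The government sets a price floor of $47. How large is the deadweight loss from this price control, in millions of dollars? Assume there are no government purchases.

Rearranging supply gives qs = 2p - 5. In a free market, 346 - 7p = 2p - 5 gives the equilibrium p* = 39, q* = 73.
The floor of 47 is above the equilibrium price 39, so it binds.
At p = 47: qd = 346 - 7·47 = 17 and qs = 2·47 - 5 = 89.
Quantity traded falls to 17. At q = 17 the demand price is (346 - 17)/7 = 47 and the supply price is (5 + 17)/2 = 11.
Deadweight loss = ½ · (47 - 11) · (73 - 17) = ½ · 36 · 56 = 1008.

1008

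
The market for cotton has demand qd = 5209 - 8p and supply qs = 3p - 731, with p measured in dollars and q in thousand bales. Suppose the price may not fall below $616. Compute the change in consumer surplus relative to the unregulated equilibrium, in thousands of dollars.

-44460

Setting quantity demanded equal to quantity supplied, 5209 - 8p = 3p - 731, gives p* = 540 and q* = 889.
The floor of 616 is above the equilibrium price 540, so it binds.
At p = 616: qd = 5209 - 8·616 = 281 and qs = 3·616 - 731 = 1117.
Consumer surplus without the control is ½ · (651.125 - 540) · 889 = 49395.0625.
With the floor, consumers buy 281 units at 616, so CS = ½ · (651.125 - 616) · 281 = 4935.0625.
Change in consumer surplus = 4935.0625 - 49395.0625 = -44460.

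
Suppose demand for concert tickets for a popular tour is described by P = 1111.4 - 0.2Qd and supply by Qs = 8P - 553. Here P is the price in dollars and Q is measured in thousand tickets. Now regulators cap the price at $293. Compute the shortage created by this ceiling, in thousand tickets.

Rearranging demand gives Qd = 5557 - 5P. Setting quantity demanded equal to quantity supplied, 5557 - 5P = 8P - 553, gives P* = 470 and Q* = 3207.
Since 293 < 470, the ceiling is binding.
At P = 293: Qd = 5557 - 5·293 = 4092 and Qs = 8·293 - 553 = 1791.
Shortage = Qd - Qs = 4092 - 1791 = 2301.

2301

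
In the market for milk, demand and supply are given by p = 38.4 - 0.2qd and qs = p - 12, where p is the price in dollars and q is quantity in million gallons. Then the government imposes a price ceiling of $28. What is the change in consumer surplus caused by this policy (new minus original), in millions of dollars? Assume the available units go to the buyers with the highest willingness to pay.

Rearranging demand gives qd = 192 - 5p. Without the control the market clears where 192 - 5p = p - 12, i.e. p* = 34 and q* = 22.
Since 28 < 34, the ceiling is binding.
At p = 28: qd = 192 - 5·28 = 52 and qs = 28 - 12 = 16.
Consumer surplus without the control is ½ · (38.4 - 34) · 22 = 48.4.
With the ceiling, 16 units are sold at 28 (assume they go to the highest-value buyers). The demand price at q = 16 is 35.2, so CS = ½ · [(38.4 - 28) + (35.2 - 28)] · 16 = 140.8.
Change in consumer surplus = 140.8 - 48.4 = 92.4.

92.4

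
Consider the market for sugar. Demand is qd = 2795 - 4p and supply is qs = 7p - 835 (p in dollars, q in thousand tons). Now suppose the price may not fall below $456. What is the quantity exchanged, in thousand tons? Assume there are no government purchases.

Without the control the market clears where 2795 - 4p = 7p - 835, i.e. p* = 330 and q* = 1475.
The floor of 456 is above the equilibrium price 330, so it binds.
At p = 456: qd = 2795 - 4·456 = 971 and qs = 7·456 - 835 = 2357.
The quantity actually transacted is the short side, demand: 971.

971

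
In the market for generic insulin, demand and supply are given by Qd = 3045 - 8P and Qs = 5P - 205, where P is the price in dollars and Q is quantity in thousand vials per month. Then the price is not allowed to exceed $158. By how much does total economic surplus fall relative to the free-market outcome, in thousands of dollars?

In a free market, 3045 - 8P = 5P - 205 gives the equilibrium P* = 250, Q* = 1045.
Because the ceiling (158) lies below the market-clearing price, it is binding.
At P = 158: Qd = 3045 - 8·158 = 1781 and Qs = 5·158 - 205 = 585.
Quantity traded falls to 585. At Q = 585 the demand price is (3045 - 585)/8 = 307.5 and the supply price is (205 + 585)/5 = 158.
Deadweight loss = ½ · (307.5 - 158) · (1045 - 585) = ½ · 149.5 · 460 = 34385.

34385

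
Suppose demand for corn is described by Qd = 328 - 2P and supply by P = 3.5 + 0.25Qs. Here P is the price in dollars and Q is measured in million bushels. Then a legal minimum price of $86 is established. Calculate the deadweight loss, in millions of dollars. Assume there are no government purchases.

1261.5

Rearranging supply gives Qs = 4P - 14. In a free market, 328 - 2P = 4P - 14 gives the equilibrium P* = 57, Q* = 214.
Since 86 > 57, the floor is binding.
At P = 86: Qd = 328 - 2·86 = 156 and Qs = 4·86 - 14 = 330.
Quantity traded falls to 156. At Q = 156 the demand price is (328 - 156)/2 = 86 and the supply price is (14 + 156)/4 = 42.5.
Deadweight loss = ½ · (86 - 42.5) · (214 - 156) = ½ · 43.5 · 58 = 1261.5.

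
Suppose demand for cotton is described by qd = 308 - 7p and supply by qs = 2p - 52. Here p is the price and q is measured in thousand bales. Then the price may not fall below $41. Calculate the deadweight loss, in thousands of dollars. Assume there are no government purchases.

Equilibrium: 308 - 7p = 2p - 52, so 360 = 9p and p* = 40, q* = 28.
Since 41 > 40, the floor is binding.
At p = 41: qd = 308 - 7·41 = 21 and qs = 2·41 - 52 = 30.
Quantity traded falls to 21. At q = 21 the demand price is (308 - 21)/7 = 41 and the supply price is (52 + 21)/2 = 36.5.
Deadweight loss = ½ · (41 - 36.5) · (28 - 21) = ½ · 4.5 · 7 = 15.75.

15.75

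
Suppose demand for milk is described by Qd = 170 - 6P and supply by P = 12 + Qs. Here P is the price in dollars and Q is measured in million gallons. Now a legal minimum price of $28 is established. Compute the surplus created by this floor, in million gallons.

Rearranging supply gives Qs = P - 12. Setting quantity demanded equal to quantity supplied, 170 - 6P = P - 12, gives P* = 26 and Q* = 14.
Because the floor (28) lies above the market-clearing price, it is binding.
At P = 28: Qd = 170 - 6·28 = 2 and Qs = 28 - 12 = 16.
Surplus = Qs - Qd = 16 - 2 = 14.

14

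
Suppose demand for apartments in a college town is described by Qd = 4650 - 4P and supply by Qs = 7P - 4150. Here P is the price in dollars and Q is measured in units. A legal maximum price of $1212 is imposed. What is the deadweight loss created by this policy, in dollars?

0

Without the control the market clears where 4650 - 4P = 7P - 4150, i.e. P* = 800 and Q* = 1450.
Since 1212 is above P* = 800, the ceiling does not bind and the free-market outcome prevails.
Since the control does not bind, no trades are prevented and deadweight loss is zero.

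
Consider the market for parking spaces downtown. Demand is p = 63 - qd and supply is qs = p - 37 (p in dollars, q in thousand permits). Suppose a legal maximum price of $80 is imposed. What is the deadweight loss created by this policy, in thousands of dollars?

Rearranging demand gives qd = 63 - p. Equilibrium: 63 - p = p - 37, so 100 = 2p and p* = 50, q* = 13.
Since 80 is above p* = 50, the ceiling does not bind and the free-market outcome prevails.
Since the control does not bind, no trades are prevented and deadweight loss is zero.

0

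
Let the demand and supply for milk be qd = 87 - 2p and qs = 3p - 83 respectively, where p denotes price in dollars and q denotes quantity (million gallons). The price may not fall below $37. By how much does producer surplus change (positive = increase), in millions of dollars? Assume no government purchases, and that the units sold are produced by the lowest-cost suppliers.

In a free market, 87 - 2p = 3p - 83 gives the equilibrium p* = 34, q* = 19.
The floor of 37 is above the equilibrium price 34, so it binds.
At p = 37: qd = 87 - 2·37 = 13 and qs = 3·37 - 83 = 28.
Producer surplus without the control is ½ · (34 - 83/3) · 19 = 361/6.
With the floor, 13 units are sold at 37. The supply price at q = 13 is 32, so PS = ½ · [(37 - 83/3) + (37 - 32)] · 13 = 559/6.
Change in producer surplus = 559/6 - 361/6 = 33.

33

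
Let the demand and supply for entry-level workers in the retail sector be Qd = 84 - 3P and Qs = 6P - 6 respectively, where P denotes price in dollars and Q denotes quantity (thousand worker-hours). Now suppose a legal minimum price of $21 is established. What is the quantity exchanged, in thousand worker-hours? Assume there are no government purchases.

In a free market, 84 - 3P = 6P - 6 gives the equilibrium P* = 10, Q* = 54.
Because the floor (21) lies above the market-clearing price, it is binding.
At P = 21: Qd = 84 - 3·21 = 21 and Qs = 6·21 - 6 = 120.
The quantity actually transacted is the short side, demand: 21.

21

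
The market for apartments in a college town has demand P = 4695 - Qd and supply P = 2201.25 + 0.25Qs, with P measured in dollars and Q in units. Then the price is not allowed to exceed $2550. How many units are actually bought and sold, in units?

Rearranging demand gives Qd = 4695 - P; rearranging supply gives Qs = 4P - 8805. Without the control the market clears where 4695 - P = 4P - 8805, i.e. P* = 2700 and Q* = 1995.
The ceiling of 2550 is below the equilibrium price 2700, so it binds.
At P = 2550: Qd = 4695 - 2550 = 2145 and Qs = 4·2550 - 8805 = 1395.
The quantity actually transacted is the short side, supply: 1395.

1395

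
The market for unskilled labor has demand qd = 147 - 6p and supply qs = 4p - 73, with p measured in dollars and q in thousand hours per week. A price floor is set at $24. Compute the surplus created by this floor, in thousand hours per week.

20

Setting quantity demanded equal to quantity supplied, 147 - 6p = 4p - 73, gives p* = 22 and q* = 15.
Because the floor (24) lies above the market-clearing price, it is binding.
At p = 24: qd = 147 - 6·24 = 3 and qs = 4·24 - 73 = 23.
Surplus = qs - qd = 23 - 3 = 20.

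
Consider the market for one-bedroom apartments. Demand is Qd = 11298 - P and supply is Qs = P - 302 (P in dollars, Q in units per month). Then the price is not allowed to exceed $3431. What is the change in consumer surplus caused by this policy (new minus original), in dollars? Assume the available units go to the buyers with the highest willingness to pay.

In a free market, 11298 - P = P - 302 gives the equilibrium P* = 5800, Q* = 5498.
Since 3431 < 5800, the ceiling is binding.
At P = 3431: Qd = 11298 - 3431 = 7867 and Qs = 3431 - 302 = 3129.
Consumer surplus without the control is ½ · (11298 - 5800) · 5498 = 15114002.
With the ceiling, 3129 units are sold at 3431 (assume they go to the highest-value buyers). The demand price at Q = 3129 is 8169, so CS = ½ · [(11298 - 3431) + (8169 - 3431)] · 3129 = 19720522.5.
Change in consumer surplus = 19720522.5 - 15114002 = 4606520.5.

4606520.5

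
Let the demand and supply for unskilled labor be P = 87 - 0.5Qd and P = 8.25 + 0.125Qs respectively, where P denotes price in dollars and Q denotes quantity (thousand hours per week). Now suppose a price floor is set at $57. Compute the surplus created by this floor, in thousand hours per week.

Rearranging demand gives Qd = 174 - 2P; rearranging supply gives Qs = 8P - 66. Setting quantity demanded equal to quantity supplied, 174 - 2P = 8P - 66, gives P* = 24 and Q* = 126.
The floor of 57 is above the equilibrium price 24, so it binds.
At P = 57: Qd = 174 - 2·57 = 60 and Qs = 8·57 - 66 = 390.
Surplus = Qs - Qd = 390 - 60 = 330.

330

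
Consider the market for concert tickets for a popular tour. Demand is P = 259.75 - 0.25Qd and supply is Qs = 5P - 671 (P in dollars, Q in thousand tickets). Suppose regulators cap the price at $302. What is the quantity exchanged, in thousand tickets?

279

Rearranging demand gives Qd = 1039 - 4P. Without the control the market clears where 1039 - 4P = 5P - 671, i.e. P* = 190 and Q* = 279.
The ceiling of 302 is above the equilibrium price 190, so it is not binding; the market clears at P* = 190, Q* = 279.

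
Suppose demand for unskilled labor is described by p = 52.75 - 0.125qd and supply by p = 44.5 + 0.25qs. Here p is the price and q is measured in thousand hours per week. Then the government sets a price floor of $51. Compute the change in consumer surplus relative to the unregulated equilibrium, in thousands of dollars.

-18

Rearranging demand gives qd = 422 - 8p; rearranging supply gives qs = 4p - 178. Setting quantity demanded equal to quantity supplied, 422 - 8p = 4p - 178, gives p* = 50 and q* = 22.
Because the floor (51) lies above the market-clearing price, it is binding.
At p = 51: qd = 422 - 8·51 = 14 and qs = 4·51 - 178 = 26.
Consumer surplus without the control is ½ · (52.75 - 50) · 22 = 30.25.
With the floor, consumers buy 14 units at 51, so CS = ½ · (52.75 - 51) · 14 = 12.25.
Change in consumer surplus = 12.25 - 30.25 = -18.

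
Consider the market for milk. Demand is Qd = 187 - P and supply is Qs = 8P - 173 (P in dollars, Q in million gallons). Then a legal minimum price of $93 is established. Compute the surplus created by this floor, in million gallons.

477

Without the control the market clears where 187 - P = 8P - 173, i.e. P* = 40 and Q* = 147.
Because the floor (93) lies above the market-clearing price, it is binding.
At P = 93: Qd = 187 - 93 = 94 and Qs = 8·93 - 173 = 571.
Surplus = Qs - Qd = 571 - 94 = 477.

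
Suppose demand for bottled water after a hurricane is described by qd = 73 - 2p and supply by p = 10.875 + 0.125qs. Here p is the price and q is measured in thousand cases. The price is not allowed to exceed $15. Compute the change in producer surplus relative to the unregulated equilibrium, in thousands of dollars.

Rearranging supply gives qs = 8p - 87. Equilibrium: 73 - 2p = 8p - 87, so 160 = 10p and p* = 16, q* = 41.
Since 15 < 16, the ceiling is binding.
At p = 15: qd = 73 - 2·15 = 43 and qs = 8·15 - 87 = 33.
Producer surplus without the control is ½ · (16 - 10.875) · 41 = 105.0625.
With the ceiling, producers sell 33 units at 15, so PS = ½ · (15 - 10.875) · 33 = 68.0625.
Change in producer surplus = 68.0625 - 105.0625 = -37.

-37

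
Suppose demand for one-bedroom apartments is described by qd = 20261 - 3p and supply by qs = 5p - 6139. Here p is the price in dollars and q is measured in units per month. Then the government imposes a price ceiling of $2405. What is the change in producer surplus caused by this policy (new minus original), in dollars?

In a free market, 20261 - 3p = 5p - 6139 gives the equilibrium p* = 3300, q* = 10361.
Since 2405 < 3300, the ceiling is binding.
At p = 2405: qd = 20261 - 3·2405 = 13046 and qs = 5·2405 - 6139 = 5886.
Producer surplus without the control is ½ · (3300 - 1227.8) · 10361 = 10735032.1.
With the ceiling, producers sell 5886 units at 2405, so PS = ½ · (2405 - 1227.8) · 5886 = 3464499.6.
Change in producer surplus = 3464499.6 - 10735032.1 = -7270532.5.

-7270532.5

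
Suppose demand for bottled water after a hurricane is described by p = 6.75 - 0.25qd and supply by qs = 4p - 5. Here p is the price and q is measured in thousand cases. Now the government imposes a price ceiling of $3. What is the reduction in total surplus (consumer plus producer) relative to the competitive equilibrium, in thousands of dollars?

Rearranging demand gives qd = 27 - 4p. Without the control the market clears where 27 - 4p = 4p - 5, i.e. p* = 4 and q* = 11.
Since 3 < 4, the ceiling is binding.
At p = 3: qd = 27 - 4·3 = 15 and qs = 4·3 - 5 = 7.
Quantity traded falls to 7. At q = 7 the demand price is (27 - 7)/4 = 5 and the supply price is (5 + 7)/4 = 3.
Deadweight loss = ½ · (5 - 3) · (11 - 7) = ½ · 2 · 4 = 4.

4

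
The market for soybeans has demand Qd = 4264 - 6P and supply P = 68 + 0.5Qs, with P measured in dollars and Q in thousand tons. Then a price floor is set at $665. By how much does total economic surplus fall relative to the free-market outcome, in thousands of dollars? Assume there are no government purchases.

Rearranging supply gives Qs = 2P - 136. Without the control the market clears where 4264 - 6P = 2P - 136, i.e. P* = 550 and Q* = 964.
Because the floor (665) lies above the market-clearing price, it is binding.
At P = 665: Qd = 4264 - 6·665 = 274 and Qs = 2·665 - 136 = 1194.
Quantity traded falls to 274. At Q = 274 the demand price is (4264 - 274)/6 = 665 and the supply price is (136 + 274)/2 = 205.
Deadweight loss = ½ · (665 - 205) · (964 - 274) = ½ · 460 · 690 = 158700.

158700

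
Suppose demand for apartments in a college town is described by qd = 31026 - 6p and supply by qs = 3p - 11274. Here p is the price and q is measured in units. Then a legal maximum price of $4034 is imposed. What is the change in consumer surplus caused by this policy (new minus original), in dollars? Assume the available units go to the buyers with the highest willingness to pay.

218781

In a free market, 31026 - 6p = 3p - 11274 gives the equilibrium p* = 4700, q* = 2826.
Since 4034 < 4700, the ceiling is binding.
At p = 4034: qd = 31026 - 6·4034 = 6822 and qs = 3·4034 - 11274 = 828.
Consumer surplus without the control is ½ · (5171 - 4700) · 2826 = 665523.
With the ceiling, 828 units are sold at 4034 (assume they go to the highest-value buyers). The demand price at q = 828 is 5033, so CS = ½ · [(5171 - 4034) + (5033 - 4034)] · 828 = 884304.
Change in consumer surplus = 884304 - 665523 = 218781.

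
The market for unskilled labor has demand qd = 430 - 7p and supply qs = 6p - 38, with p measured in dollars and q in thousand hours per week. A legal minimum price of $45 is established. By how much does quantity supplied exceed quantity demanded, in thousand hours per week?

In a free market, 430 - 7p = 6p - 38 gives the equilibrium p* = 36, q* = 178.
Since 45 > 36, the floor is binding.
At p = 45: qd = 430 - 7·45 = 115 and qs = 6·45 - 38 = 232.
Surplus = qs - qd = 232 - 115 = 117.

117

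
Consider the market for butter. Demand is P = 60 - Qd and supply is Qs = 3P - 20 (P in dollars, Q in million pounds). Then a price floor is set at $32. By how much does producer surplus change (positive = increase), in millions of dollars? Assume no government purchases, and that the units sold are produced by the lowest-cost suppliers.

Rearranging demand gives Qd = 60 - P. Equilibrium: 60 - P = 3P - 20, so 80 = 4P and P* = 20, Q* = 40.
The floor of 32 is above the equilibrium price 20, so it binds.
At P = 32: Qd = 60 - 32 = 28 and Qs = 3·32 - 20 = 76.
Producer surplus without the control is ½ · (20 - 20/3) · 40 = 800/3.
With the floor, 28 units are sold at 32. The supply price at Q = 28 is 16, so PS = ½ · [(32 - 20/3) + (32 - 16)] · 28 = 1736/3.
Change in producer surplus = 1736/3 - 800/3 = 312.

312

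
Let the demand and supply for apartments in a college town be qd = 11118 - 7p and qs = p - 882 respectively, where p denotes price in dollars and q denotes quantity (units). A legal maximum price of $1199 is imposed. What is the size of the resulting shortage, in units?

2408

Equilibrium: 11118 - 7p = p - 882, so 12000 = 8p and p* = 1500, q* = 618.
Because the ceiling (1199) lies below the market-clearing price, it is binding.
At p = 1199: qd = 11118 - 7·1199 = 2725 and qs = 1199 - 882 = 317.
Shortage = qd - qs = 2725 - 317 = 2408.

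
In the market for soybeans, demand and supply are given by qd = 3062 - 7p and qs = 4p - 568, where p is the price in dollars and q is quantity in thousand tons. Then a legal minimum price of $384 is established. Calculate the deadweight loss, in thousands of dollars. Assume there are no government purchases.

28066.5

Equilibrium: 3062 - 7p = 4p - 568, so 3630 = 11p and p* = 330, q* = 752.
Since 384 > 330, the floor is binding.
At p = 384: qd = 3062 - 7·384 = 374 and qs = 4·384 - 568 = 968.
Quantity traded falls to 374. At q = 374 the demand price is (3062 - 374)/7 = 384 and the supply price is (568 + 374)/4 = 235.5.
Deadweight loss = ½ · (384 - 235.5) · (752 - 374) = ½ · 148.5 · 378 = 28066.5.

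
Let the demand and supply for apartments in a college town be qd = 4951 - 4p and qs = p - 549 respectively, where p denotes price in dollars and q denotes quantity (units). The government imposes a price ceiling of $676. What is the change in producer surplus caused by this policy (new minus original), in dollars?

In a free market, 4951 - 4p = p - 549 gives the equilibrium p* = 1100, q* = 551.
Since 676 < 1100, the ceiling is binding.
At p = 676: qd = 4951 - 4·676 = 2247 and qs = 676 - 549 = 127.
Producer surplus without the control is ½ · (1100 - 549) · 551 = 151800.5.
With the ceiling, producers sell 127 units at 676, so PS = ½ · (676 - 549) · 127 = 8064.5.
Change in producer surplus = 8064.5 - 151800.5 = -143736.

-143736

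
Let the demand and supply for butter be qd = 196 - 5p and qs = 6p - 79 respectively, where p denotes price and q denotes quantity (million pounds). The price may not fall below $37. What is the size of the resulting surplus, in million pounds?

Without the control the market clears where 196 - 5p = 6p - 79, i.e. p* = 25 and q* = 71.
The floor of 37 is above the equilibrium price 25, so it binds.
At p = 37: qd = 196 - 5·37 = 11 and qs = 6·37 - 79 = 143.
Surplus = qs - qd = 143 - 11 = 132.

132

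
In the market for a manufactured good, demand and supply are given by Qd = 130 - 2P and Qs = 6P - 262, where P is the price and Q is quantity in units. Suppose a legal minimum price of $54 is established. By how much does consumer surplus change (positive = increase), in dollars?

In a free market, 130 - 2P = 6P - 262 gives the equilibrium P* = 49, Q* = 32.
Since 54 > 49, the floor is binding.
At P = 54: Qd = 130 - 2·54 = 22 and Qs = 6·54 - 262 = 62.
Consumer surplus without the control is ½ · (65 - 49) · 32 = 256.
With the floor, consumers buy 22 units at 54, so CS = ½ · (65 - 54) · 22 = 121.
Change in consumer surplus = 121 - 256 = -135.

-135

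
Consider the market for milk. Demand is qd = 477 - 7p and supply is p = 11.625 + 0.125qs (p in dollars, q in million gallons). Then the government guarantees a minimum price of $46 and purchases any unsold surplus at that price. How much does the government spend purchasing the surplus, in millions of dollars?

5520

Rearranging supply gives qs = 8p - 93. In a free market, 477 - 7p = 8p - 93 gives the equilibrium p* = 38, q* = 211.
Because the floor (46) lies above the market-clearing price, it is binding.
At p = 46: qd = 477 - 7·46 = 155 and qs = 8·46 - 93 = 275.
Surplus = qs - qd = 120.
Government expenditure = surplus × support price = 120 × 46 = 5520.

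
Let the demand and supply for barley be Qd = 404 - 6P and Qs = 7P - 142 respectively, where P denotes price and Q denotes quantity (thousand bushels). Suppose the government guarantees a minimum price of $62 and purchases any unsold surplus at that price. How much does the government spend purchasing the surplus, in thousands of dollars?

Without the control the market clears where 404 - 6P = 7P - 142, i.e. P* = 42 and Q* = 152.
Since 62 > 42, the floor is binding.
At P = 62: Qd = 404 - 6·62 = 32 and Qs = 7·62 - 142 = 292.
Surplus = Qs - Qd = 260.
Government expenditure = surplus × support price = 260 × 62 = 16120.

16120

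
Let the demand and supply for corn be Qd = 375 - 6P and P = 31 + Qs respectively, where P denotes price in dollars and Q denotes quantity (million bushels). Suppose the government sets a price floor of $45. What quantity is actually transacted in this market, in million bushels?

Rearranging supply gives Qs = P - 31. Equilibrium: 375 - 6P = P - 31, so 406 = 7P and P* = 58, Q* = 27.
Since 45 is below P* = 58, the floor does not bind and the free-market outcome prevails.

27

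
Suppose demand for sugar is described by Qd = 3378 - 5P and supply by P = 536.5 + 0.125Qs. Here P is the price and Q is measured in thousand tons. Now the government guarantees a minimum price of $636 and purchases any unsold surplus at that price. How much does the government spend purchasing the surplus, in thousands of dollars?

Rearranging supply gives Qs = 8P - 4292. Setting quantity demanded equal to quantity supplied, 3378 - 5P = 8P - 4292, gives P* = 590 and Q* = 428.
The floor of 636 is above the equilibrium price 590, so it binds.
At P = 636: Qd = 3378 - 5·636 = 198 and Qs = 8·636 - 4292 = 796.
Surplus = Qs - Qd = 598.
Government expenditure = surplus × support price = 598 × 636 = 380328.

380328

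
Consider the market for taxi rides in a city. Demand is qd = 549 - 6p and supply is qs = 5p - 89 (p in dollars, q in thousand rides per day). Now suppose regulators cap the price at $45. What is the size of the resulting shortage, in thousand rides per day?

Without the control the market clears where 549 - 6p = 5p - 89, i.e. p* = 58 and q* = 201.
The ceiling of 45 is below the equilibrium price 58, so it binds.
At p = 45: qd = 549 - 6·45 = 279 and qs = 5·45 - 89 = 136.
Shortage = qd - qs = 279 - 136 = 143.

143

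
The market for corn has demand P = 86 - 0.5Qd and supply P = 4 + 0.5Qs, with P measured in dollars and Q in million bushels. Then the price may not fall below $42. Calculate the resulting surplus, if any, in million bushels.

0

Rearranging demand gives Qd = 172 - 2P; rearranging supply gives Qs = 2P - 8. In a free market, 172 - 2P = 2P - 8 gives the equilibrium P* = 45, Q* = 82.
Since 42 is below P* = 45, the floor does not bind and the free-market outcome prevails.
Since the control does not bind, there is no surplus.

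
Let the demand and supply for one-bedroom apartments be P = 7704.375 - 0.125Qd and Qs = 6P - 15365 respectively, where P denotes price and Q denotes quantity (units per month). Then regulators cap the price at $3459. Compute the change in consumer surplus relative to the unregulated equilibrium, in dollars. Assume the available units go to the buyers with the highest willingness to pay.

1626166.75

Rearranging demand gives Qd = 61635 - 8P. Without the control the market clears where 61635 - 8P = 6P - 15365, i.e. P* = 5500 and Q* = 17635.
Because the ceiling (3459) lies below the market-clearing price, it is binding.
At P = 3459: Qd = 61635 - 8·3459 = 33963 and Qs = 6·3459 - 15365 = 5389.
Consumer surplus without the control is ½ · (7704.375 - 5500) · 17635 = 19437076.5625.
With the ceiling, 5389 units are sold at 3459 (assume they go to the highest-value buyers). The demand price at Q = 5389 is 7030.75, so CS = ½ · [(7704.375 - 3459) + (7030.75 - 3459)] · 5389 = 21063243.3125.
Change in consumer surplus = 21063243.3125 - 19437076.5625 = 1626166.75.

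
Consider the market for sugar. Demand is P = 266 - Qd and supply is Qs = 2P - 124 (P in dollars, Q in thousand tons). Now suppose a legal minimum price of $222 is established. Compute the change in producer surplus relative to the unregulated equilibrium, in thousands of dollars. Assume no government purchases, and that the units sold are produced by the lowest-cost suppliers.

1932

Rearranging demand gives Qd = 266 - P. Without the control the market clears where 266 - P = 2P - 124, i.e. P* = 130 and Q* = 136.
The floor of 222 is above the equilibrium price 130, so it binds.
At P = 222: Qd = 266 - 222 = 44 and Qs = 2·222 - 124 = 320.
Producer surplus without the control is ½ · (130 - 62) · 136 = 4624.
With the floor, 44 units are sold at 222. The supply price at Q = 44 is 84, so PS = ½ · [(222 - 62) + (222 - 84)] · 44 = 6556.
Change in producer surplus = 6556 - 4624 = 1932.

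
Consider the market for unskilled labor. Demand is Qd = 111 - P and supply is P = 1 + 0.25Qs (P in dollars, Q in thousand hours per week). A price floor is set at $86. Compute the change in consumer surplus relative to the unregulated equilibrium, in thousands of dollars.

Rearranging supply gives Qs = 4P - 4. Equilibrium: 111 - P = 4P - 4, so 115 = 5P and P* = 23, Q* = 88.
Since 86 > 23, the floor is binding.
At P = 86: Qd = 111 - 86 = 25 and Qs = 4·86 - 4 = 340.
Consumer surplus without the control is ½ · (111 - 23) · 88 = 3872.
With the floor, consumers buy 25 units at 86, so CS = ½ · (111 - 86) · 25 = 312.5.
Change in consumer surplus = 312.5 - 3872 = -3559.5.

-3559.5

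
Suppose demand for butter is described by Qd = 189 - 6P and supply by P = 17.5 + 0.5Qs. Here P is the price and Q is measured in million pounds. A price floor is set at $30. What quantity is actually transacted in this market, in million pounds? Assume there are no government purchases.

Rearranging supply gives Qs = 2P - 35. Setting quantity demanded equal to quantity supplied, 189 - 6P = 2P - 35, gives P* = 28 and Q* = 21.
Since 30 > 28, the floor is binding.
At P = 30: Qd = 189 - 6·30 = 9 and Qs = 2·30 - 35 = 25.
The quantity actually transacted is the short side, demand: 9.

9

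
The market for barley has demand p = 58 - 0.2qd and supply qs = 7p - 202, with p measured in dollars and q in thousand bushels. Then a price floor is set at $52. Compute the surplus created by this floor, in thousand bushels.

132

Rearranging demand gives qd = 290 - 5p. Equilibrium: 290 - 5p = 7p - 202, so 492 = 12p and p* = 41, q* = 85.
Since 52 > 41, the floor is binding.
At p = 52: qd = 290 - 5·52 = 30 and qs = 7·52 - 202 = 162.
Surplus = qs - qd = 162 - 30 = 132.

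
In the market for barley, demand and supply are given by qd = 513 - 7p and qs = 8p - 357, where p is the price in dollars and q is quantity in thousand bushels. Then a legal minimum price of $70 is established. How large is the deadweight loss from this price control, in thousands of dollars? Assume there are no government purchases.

Without the control the market clears where 513 - 7p = 8p - 357, i.e. p* = 58 and q* = 107.
The floor of 70 is above the equilibrium price 58, so it binds.
At p = 70: qd = 513 - 7·70 = 23 and qs = 8·70 - 357 = 203.
Quantity traded falls to 23. At q = 23 the demand price is (513 - 23)/7 = 70 and the supply price is (357 + 23)/8 = 47.5.
Deadweight loss = ½ · (70 - 47.5) · (107 - 23) = ½ · 22.5 · 84 = 945.

945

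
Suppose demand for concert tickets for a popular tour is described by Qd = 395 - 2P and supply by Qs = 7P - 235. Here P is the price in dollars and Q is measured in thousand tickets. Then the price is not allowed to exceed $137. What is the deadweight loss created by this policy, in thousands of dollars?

0

Setting quantity demanded equal to quantity supplied, 395 - 2P = 7P - 235, gives P* = 70 and Q* = 255.
The ceiling of 137 is above the equilibrium price 70, so it is not binding; the market clears at P* = 70, Q* = 255.
Since the control does not bind, no trades are prevented and deadweight loss is zero.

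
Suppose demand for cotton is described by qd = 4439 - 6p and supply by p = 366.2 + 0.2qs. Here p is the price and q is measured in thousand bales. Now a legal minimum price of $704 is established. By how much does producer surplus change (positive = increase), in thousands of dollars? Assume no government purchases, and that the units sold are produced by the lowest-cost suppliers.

-35831.6

Rearranging supply gives qs = 5p - 1831. Setting quantity demanded equal to quantity supplied, 4439 - 6p = 5p - 1831, gives p* = 570 and q* = 1019.
The floor of 704 is above the equilibrium price 570, so it binds.
At p = 704: qd = 4439 - 6·704 = 215 and qs = 5·704 - 1831 = 1689.
Producer surplus without the control is ½ · (570 - 366.2) · 1019 = 103836.1.
With the floor, 215 units are sold at 704. The supply price at q = 215 is 409.2, so PS = ½ · [(704 - 366.2) + (704 - 409.2)] · 215 = 68004.5.
Change in producer surplus = 68004.5 - 103836.1 = -35831.6.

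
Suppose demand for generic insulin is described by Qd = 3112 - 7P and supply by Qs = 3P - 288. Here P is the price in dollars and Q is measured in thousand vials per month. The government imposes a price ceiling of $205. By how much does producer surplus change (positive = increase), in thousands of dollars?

-71482.5

In a free market, 3112 - 7P = 3P - 288 gives the equilibrium P* = 340, Q* = 732.
The ceiling of 205 is below the equilibrium price 340, so it binds.
At P = 205: Qd = 3112 - 7·205 = 1677 and Qs = 3·205 - 288 = 327.
Producer surplus without the control is ½ · (340 - 96) · 732 = 89304.
With the ceiling, producers sell 327 units at 205, so PS = ½ · (205 - 96) · 327 = 17821.5.
Change in producer surplus = 17821.5 - 89304 = -71482.5.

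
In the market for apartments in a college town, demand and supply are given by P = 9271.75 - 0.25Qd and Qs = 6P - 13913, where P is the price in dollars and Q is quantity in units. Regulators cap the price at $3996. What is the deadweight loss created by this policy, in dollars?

9141120

Rearranging demand gives Qd = 37087 - 4P. Equilibrium: 37087 - 4P = 6P - 13913, so 51000 = 10P and P* = 5100, Q* = 16687.
Because the ceiling (3996) lies below the market-clearing price, it is binding.
At P = 3996: Qd = 37087 - 4·3996 = 21103 and Qs = 6·3996 - 13913 = 10063.
Quantity traded falls to 10063. At Q = 10063 the demand price is (37087 - 10063)/4 = 6756 and the supply price is (13913 + 10063)/6 = 3996.
Deadweight loss = ½ · (6756 - 3996) · (16687 - 10063) = ½ · 2760 · 6624 = 9141120.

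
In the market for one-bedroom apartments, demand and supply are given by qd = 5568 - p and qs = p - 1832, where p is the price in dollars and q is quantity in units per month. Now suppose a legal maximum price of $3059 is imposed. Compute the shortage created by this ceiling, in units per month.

Without the control the market clears where 5568 - p = p - 1832, i.e. p* = 3700 and q* = 1868.
The ceiling of 3059 is below the equilibrium price 3700, so it binds.
At p = 3059: qd = 5568 - 3059 = 2509 and qs = 3059 - 1832 = 1227.
Shortage = qd - qs = 2509 - 1227 = 1282.

1282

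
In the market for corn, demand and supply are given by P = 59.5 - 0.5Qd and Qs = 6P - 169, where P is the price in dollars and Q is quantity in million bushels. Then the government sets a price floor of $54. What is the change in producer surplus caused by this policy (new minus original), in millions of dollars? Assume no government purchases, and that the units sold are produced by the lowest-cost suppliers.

Rearranging demand gives Qd = 119 - 2P. Equilibrium: 119 - 2P = 6P - 169, so 288 = 8P and P* = 36, Q* = 47.
Since 54 > 36, the floor is binding.
At P = 54: Qd = 119 - 2·54 = 11 and Qs = 6·54 - 169 = 155.
Producer surplus without the control is ½ · (36 - 169/6) · 47 = 2209/12.
With the floor, 11 units are sold at 54. The supply price at Q = 11 is 30, so PS = ½ · [(54 - 169/6) + (54 - 30)] · 11 = 3289/12.
Change in producer surplus = 3289/12 - 2209/12 = 90.

90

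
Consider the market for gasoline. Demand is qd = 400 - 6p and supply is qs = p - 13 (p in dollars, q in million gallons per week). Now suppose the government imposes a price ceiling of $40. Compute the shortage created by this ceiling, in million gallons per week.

133

Equilibrium: 400 - 6p = p - 13, so 413 = 7p and p* = 59, q* = 46.
Because the ceiling (40) lies below the market-clearing price, it is binding.
At p = 40: qd = 400 - 6·40 = 160 and qs = 40 - 13 = 27.
Shortage = qd - qs = 160 - 27 = 133.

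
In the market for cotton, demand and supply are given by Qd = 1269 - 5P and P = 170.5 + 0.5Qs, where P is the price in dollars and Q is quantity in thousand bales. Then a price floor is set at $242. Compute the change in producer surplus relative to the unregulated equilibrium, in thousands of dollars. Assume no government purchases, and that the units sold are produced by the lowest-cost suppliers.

Rearranging supply gives Qs = 2P - 341. Setting quantity demanded equal to quantity supplied, 1269 - 5P = 2P - 341, gives P* = 230 and Q* = 119.
Because the floor (242) lies above the market-clearing price, it is binding.
At P = 242: Qd = 1269 - 5·242 = 59 and Qs = 2·242 - 341 = 143.
Producer surplus without the control is ½ · (230 - 170.5) · 119 = 3540.25.
With the floor, 59 units are sold at 242. The supply price at Q = 59 is 200, so PS = ½ · [(242 - 170.5) + (242 - 200)] · 59 = 3348.25.
Change in producer surplus = 3348.25 - 3540.25 = -192.

-192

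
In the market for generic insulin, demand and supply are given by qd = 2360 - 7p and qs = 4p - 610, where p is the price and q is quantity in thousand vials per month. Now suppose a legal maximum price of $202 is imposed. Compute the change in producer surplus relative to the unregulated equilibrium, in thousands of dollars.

Equilibrium: 2360 - 7p = 4p - 610, so 2970 = 11p and p* = 270, q* = 470.
The ceiling of 202 is below the equilibrium price 270, so it binds.
At p = 202: qd = 2360 - 7·202 = 946 and qs = 4·202 - 610 = 198.
Producer surplus without the control is ½ · (270 - 152.5) · 470 = 27612.5.
With the ceiling, producers sell 198 units at 202, so PS = ½ · (202 - 152.5) · 198 = 4900.5.
Change in producer surplus = 4900.5 - 27612.5 = -22712.

-22712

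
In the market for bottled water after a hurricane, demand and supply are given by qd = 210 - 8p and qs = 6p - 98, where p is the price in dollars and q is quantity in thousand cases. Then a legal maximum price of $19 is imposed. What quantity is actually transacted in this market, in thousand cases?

Equilibrium: 210 - 8p = 6p - 98, so 308 = 14p and p* = 22, q* = 34.
Since 19 < 22, the ceiling is binding.
At p = 19: qd = 210 - 8·19 = 58 and qs = 6·19 - 98 = 16.
The quantity actually transacted is the short side, supply: 16.

16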